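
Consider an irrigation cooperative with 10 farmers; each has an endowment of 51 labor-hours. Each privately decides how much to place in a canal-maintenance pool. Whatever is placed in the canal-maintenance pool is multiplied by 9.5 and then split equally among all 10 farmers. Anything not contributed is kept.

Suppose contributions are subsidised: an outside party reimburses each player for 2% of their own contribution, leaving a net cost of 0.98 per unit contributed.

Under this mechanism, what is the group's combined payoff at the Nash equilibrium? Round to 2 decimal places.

510.00 labor-hours

Even with the mechanism, each unit contributed returns only (9.5/10) / 0.98 = 0.9694 per unit of net cost, so contributing nothing is still dominant.
Everyone keeps their endowment and the group total is 10 × 51 = 510.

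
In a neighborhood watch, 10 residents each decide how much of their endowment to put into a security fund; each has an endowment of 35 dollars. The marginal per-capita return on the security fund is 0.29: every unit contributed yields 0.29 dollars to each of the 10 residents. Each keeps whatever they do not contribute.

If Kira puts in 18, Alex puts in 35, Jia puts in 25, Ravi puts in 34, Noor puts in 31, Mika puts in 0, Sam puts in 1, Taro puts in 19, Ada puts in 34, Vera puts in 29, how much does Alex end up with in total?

65.54 dollars

Total contributed: 18 + 35 + 25 + 34 + 31 + 0 + 1 + 19 + 34 + 29 = 226.
Each receives 0.29 × 226 = 65.54 from the security fund.
Alex keeps 35 − 35 = 0, so Alex's payoff is 0 + 65.54 = 65.54.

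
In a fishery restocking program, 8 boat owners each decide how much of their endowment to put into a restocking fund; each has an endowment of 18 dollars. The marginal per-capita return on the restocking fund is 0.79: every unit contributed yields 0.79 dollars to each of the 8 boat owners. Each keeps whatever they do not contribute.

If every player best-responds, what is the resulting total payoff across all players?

The private return per contributed unit is 0.79 < 1, so contributing 0 is dominant for every player. At the Nash equilibrium everyone keeps their 18, and the group total is 8 × 18 = 144.

144.00 dollars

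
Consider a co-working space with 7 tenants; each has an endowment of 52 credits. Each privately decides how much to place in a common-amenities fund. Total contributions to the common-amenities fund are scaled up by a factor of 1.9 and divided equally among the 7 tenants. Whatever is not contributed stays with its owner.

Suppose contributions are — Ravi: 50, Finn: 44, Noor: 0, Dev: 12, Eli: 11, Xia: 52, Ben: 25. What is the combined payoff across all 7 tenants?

538.60 credits

Total contributed: 50 + 44 + 0 + 12 + 11 + 52 + 25 = 194; total kept: 7 × 52 − 194 = 170.
The common-amenities fund pays out 1.9 × 194 = 368.60 in aggregate.
Group total = 170 + 368.60 = 538.60.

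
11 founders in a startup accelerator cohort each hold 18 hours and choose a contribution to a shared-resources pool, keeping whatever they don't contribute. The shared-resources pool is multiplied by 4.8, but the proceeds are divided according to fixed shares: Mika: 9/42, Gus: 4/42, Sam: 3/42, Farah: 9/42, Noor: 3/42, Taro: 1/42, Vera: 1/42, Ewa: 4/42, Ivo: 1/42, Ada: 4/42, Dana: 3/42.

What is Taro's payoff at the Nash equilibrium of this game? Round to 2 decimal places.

A player with share s gets back 4.8·s per unit contributed, so full contribution is dominant for anyone with s > 1/4.8 = 0.2083 and zero contribution is dominant for anyone below.
Mika and Farah clear that bar, contributing 18 each; the remaining 9 contribute 0. Total contributed: 36.
Taro keeps 18 and receives 4.8 × 36 × 1/42 = 4.11 from the shared-resources pool, for a payoff of 22.11.

22.11 hours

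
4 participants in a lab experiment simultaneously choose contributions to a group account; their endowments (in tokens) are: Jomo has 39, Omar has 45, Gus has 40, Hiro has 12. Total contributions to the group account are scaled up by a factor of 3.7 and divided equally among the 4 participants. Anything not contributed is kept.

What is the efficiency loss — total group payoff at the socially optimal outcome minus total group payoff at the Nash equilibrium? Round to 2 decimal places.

367.20 tokens

The private return per contributed unit is 3.7/4 = 0.9250 < 1 for every player regardless of endowment, so the Nash equilibrium is zero contribution and the group total is Σ E_j = 39 + 45 + 40 + 12 = 136.
Each contributed unit returns 3.700 to the group, so the social optimum is full contribution by everyone: group total = 3.700 × 136 = 503.20.
Efficiency loss = (3.700 − 1) × 136 = 367.20.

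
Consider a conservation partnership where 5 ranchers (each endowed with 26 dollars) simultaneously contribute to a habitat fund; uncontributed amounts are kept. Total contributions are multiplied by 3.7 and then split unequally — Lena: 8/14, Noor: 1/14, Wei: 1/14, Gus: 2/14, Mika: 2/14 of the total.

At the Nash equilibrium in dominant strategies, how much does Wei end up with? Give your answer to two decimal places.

A player with share s gets back 3.7·s per unit contributed, so full contribution is dominant for anyone with s > 1/3.7 = 0.2703 and zero contribution is dominant for anyone below.
The only share above 0.2703 is Lena's 8/14, contributing 26; the remaining 4 contribute 0. Total contributed: 26.
Wei keeps 26 and receives 3.7 × 26 × 1/14 = 6.87 from the habitat fund, for a payoff of 32.87.

32.87 dollars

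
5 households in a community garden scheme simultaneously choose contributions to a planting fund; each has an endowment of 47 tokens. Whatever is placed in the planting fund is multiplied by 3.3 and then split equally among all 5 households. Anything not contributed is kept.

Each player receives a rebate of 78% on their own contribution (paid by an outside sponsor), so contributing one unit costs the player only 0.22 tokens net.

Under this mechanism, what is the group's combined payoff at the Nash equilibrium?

958.80 tokens

The effective private return per unit is now (3.3/5) / 0.22 = 3.0000 > 1, so every player's dominant strategy flips to full contribution.
So the Nash equilibrium is full contribution by all 5; the group earns 5 × (47 × 0.78 + 3.3 × 47) = 958.80.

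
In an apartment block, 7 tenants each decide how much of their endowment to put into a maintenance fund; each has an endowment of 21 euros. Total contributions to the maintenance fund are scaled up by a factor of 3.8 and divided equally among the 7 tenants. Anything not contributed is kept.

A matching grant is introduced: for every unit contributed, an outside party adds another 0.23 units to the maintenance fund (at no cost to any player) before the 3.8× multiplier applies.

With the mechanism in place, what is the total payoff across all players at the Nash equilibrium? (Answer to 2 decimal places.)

Even with the mechanism, each unit contributed returns only 3.8 × 1.23 / 7 = 0.6677 per unit of net cost, so contributing nothing is still dominant.
At the Nash equilibrium no one contributes; group total payoff = 7 × 21 = 147.

147.00 euros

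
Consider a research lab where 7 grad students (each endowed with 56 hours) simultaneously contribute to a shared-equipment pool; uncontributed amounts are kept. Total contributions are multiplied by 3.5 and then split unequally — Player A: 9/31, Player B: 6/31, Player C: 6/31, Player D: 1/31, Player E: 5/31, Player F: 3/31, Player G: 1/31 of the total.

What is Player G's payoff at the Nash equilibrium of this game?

62.32 hours

For player j, contributing a unit is worthwhile iff 3.5 × (j's share) ≥ 1, i.e. iff j's share is at least 0.2857.
The only share above 0.2857 is Player A's 9/31, contributing 56; the remaining 6 contribute 0. Total contributed: 56.
Player G keeps 56 and receives 3.5 × 56 × 1/31 = 6.32 from the shared-equipment pool, for a payoff of 62.32.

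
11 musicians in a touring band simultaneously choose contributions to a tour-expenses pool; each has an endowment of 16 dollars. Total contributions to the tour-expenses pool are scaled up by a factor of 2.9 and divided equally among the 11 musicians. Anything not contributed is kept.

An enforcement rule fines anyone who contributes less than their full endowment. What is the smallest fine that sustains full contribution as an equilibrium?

11.78 dollars

Given the others contribute fully, the best deviation is to contribute 0 (any partial contribution still incurs the fine and gives up units whose private return 0.2636 is below 1).
Deviating from 16 to 0 saves 16 dollars but forfeits the deviator's share of the drop in the tour-expenses pool: 2.9/11 × 16 = 4.22.
So the deviation gain is 16 − 4.22 = 11.78, and the fine must be at least 11.78 dollars to wipe it out.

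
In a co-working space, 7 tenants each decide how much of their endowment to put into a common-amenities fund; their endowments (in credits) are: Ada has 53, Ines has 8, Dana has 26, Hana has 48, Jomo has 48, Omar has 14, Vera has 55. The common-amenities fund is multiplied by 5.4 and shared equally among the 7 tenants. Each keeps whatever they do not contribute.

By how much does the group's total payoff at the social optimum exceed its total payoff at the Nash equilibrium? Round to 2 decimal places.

1108.80 credits

The private return per contributed unit is 5.4/7 = 0.7714 < 1 for every player regardless of endowment, so the Nash equilibrium is zero contribution and the group total is Σ E_j = 53 + 8 + 26 + 48 + 48 + 14 + 55 = 252.
Each contributed unit returns 5.400 to the group, so the social optimum is full contribution by everyone: group total = 5.400 × 252 = 1360.80.
Efficiency loss = (5.400 − 1) × 252 = 1108.80.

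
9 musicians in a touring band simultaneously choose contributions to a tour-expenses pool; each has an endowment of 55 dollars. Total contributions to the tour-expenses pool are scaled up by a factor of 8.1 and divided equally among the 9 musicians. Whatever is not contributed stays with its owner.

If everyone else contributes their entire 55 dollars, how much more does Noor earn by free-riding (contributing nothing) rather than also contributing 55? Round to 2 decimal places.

5.50 dollars

Switching from a contribution of 55 to 0 lets Noor keep an extra 55 dollars, but lowers the tour-expenses pool by 55, which costs Noor their own share of that drop: 8.1/9 × 55 = 49.50.
Net gain = 55 − 49.50 = 5.50. The private return per contributed unit (0.9000) is below 1, so free-riding is indeed the best response regardless of what the others do.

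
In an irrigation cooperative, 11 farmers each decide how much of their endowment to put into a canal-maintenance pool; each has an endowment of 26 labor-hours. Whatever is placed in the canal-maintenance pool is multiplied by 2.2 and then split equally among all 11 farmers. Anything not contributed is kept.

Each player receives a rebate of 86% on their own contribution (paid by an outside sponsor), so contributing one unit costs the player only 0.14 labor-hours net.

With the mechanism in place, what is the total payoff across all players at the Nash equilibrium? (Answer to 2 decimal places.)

With the mechanism, a contributed unit returns (2.2/11) / 0.14 = 1.4286 per unit of net cost to the contributor — now above 1 — so contributing fully is weakly dominant for every player.
So the Nash equilibrium is full contribution by all 11; the group earns 11 × (26 × 0.86 + 2.2 × 26) = 875.16.

875.16 labor-hours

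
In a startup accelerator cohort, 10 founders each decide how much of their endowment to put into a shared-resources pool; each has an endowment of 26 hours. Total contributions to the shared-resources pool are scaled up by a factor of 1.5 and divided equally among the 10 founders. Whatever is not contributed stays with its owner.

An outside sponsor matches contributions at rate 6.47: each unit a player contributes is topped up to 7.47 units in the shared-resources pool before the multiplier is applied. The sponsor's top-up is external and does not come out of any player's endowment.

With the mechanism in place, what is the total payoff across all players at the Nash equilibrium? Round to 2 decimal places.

2913.30 hours

Under the mechanism each unit contributed yields 1.5 × 7.47 / 10 = 1.1205 back to its contributor per unit of net cost, which exceeds 1, making full contribution the dominant choice for everyone.
So the Nash equilibrium is full contribution by all 10; the group earns 1.5 × 7.47 × 260 = 2913.30.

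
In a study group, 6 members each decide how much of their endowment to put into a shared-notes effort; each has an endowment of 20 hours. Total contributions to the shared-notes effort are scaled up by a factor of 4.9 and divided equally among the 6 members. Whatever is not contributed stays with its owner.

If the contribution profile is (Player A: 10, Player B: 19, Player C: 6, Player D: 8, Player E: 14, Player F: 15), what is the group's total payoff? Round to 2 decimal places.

400.80 hours

Total contributed: 10 + 19 + 6 + 8 + 14 + 15 = 72; total kept: 6 × 20 − 72 = 48.
The shared-notes effort pays out 4.9 × 72 = 352.80 in aggregate.
Group total = 48 + 352.80 = 400.80.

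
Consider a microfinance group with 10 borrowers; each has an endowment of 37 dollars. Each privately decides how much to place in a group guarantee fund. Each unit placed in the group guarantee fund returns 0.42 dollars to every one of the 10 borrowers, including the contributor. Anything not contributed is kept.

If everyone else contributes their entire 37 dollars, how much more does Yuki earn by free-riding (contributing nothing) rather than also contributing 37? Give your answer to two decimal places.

Switching from a contribution of 37 to 0 lets Yuki keep an extra 37 dollars, but lowers the group guarantee fund by 37, which costs Yuki their own share of that drop: 0.42 × 37 = 15.54.
Net gain = 37 − 15.54 = 21.46. The private return per contributed unit (0.42) is below 1, so free-riding is indeed the best response regardless of what the others do.

21.46 dollars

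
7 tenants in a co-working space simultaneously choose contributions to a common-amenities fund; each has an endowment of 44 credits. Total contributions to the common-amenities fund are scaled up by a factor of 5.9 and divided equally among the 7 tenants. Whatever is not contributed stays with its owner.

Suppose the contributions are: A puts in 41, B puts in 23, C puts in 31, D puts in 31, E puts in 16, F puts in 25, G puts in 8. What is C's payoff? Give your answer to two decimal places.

Total contributed: 41 + 23 + 31 + 31 + 16 + 25 + 8 = 175.
Each receives 5.9 × 175 / 7 = 147.50 from the common-amenities fund.
C keeps 44 − 31 = 13, so C's payoff is 13 + 147.50 = 160.50.

160.50 credits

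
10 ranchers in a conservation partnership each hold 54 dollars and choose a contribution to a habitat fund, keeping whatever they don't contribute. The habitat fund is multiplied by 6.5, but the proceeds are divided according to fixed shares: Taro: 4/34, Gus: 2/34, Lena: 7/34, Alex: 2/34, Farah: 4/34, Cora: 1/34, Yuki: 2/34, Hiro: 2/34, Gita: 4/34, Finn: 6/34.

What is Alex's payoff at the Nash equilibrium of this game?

95.29 dollars

A player with share s gets back 6.5·s per unit contributed, so full contribution is dominant for anyone with s > 1/6.5 = 0.1538 and zero contribution is dominant for anyone below.
Lena and Finn are above the threshold, contributing 54 each; the remaining 8 contribute 0. Total contributed: 108.
Alex keeps 54 and receives 6.5 × 108 × 2/34 = 41.29 from the habitat fund, for a payoff of 95.29.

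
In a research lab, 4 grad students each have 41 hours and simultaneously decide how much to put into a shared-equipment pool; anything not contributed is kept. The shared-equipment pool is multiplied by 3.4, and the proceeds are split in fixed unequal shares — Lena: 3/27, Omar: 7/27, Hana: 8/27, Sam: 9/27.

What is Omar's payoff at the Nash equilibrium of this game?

113.28 hours

Each unit j contributes comes back to j as 3.4 × (j's share), so j prefers to contribute only if that share exceeds 1/3.4 = 0.2941; otherwise keeping the unit dominates.
Hana and Sam are above the threshold, contributing 41 each; the remaining 2 contribute 0. Total contributed: 82.
Omar keeps 41 and receives 3.4 × 82 × 7/27 = 72.28 from the shared-equipment pool, for a payoff of 113.28.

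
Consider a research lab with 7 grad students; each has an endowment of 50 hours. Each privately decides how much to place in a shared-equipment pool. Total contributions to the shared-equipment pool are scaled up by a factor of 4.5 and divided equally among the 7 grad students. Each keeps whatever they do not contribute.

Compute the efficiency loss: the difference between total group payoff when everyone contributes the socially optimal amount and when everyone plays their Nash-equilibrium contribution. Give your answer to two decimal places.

1225.00 hours

Each contributed unit returns 4.5/7 = 0.6429 to its contributor — below 1 — so contributing 0 is dominant for every player. At the Nash equilibrium everyone keeps their 50, and the group total is 7 × 50 = 350.
Each contributed unit returns 4.500 to the group as a whole (0.6429 to each of 7 players), which exceeds 1, so the social optimum is full contribution: group total = 4.500 × 350 = 1575.00.
Efficiency loss = 1575.00 − 350 = 1225.00.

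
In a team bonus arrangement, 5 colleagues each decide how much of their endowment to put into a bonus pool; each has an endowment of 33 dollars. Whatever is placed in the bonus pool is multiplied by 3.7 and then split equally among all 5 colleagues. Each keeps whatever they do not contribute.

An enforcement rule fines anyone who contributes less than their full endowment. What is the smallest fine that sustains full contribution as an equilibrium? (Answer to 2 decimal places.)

Given the others contribute fully, the best deviation is to contribute 0 (any partial contribution still incurs the fine and gives up units whose private return 0.7400 is below 1).
Deviating from 33 to 0 saves 33 dollars but forfeits the deviator's share of the drop in the bonus pool: 3.7/5 × 33 = 24.42.
So the deviation gain is 33 − 24.42 = 8.58, and the fine must be at least 8.58 dollars to wipe it out.

8.58 dollars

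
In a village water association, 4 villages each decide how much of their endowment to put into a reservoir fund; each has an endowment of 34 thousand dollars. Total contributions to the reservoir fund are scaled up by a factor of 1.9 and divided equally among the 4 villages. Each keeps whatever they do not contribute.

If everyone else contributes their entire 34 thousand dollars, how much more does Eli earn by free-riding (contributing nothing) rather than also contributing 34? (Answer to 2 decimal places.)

Switching from a contribution of 34 to 0 lets Eli keep an extra 34 thousand dollars, but lowers the reservoir fund by 34, which costs Eli their own share of that drop: 1.9/4 × 34 = 16.15.
Net gain = 34 − 16.15 = 17.85. The private return per contributed unit (0.4750) is below 1, so free-riding is indeed the best response regardless of what the others do.

17.85 thousand dollars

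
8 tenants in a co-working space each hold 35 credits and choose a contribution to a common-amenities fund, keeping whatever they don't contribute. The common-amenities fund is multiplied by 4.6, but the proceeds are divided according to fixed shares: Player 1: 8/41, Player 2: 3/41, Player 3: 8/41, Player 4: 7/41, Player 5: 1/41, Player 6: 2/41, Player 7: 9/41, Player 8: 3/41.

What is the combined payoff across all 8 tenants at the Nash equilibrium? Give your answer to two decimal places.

406.00 credits

For player j, contributing a unit is worthwhile iff 4.6 × (j's share) ≥ 1, i.e. iff j's share is at least 0.2174.
The only share above 0.2174 is Player 7's 9/41, contributing 35; the remaining 7 contribute 0. Total contributed: 35.
The common-amenities fund pays out 4.6 × 35 = 161.00 in total (split across the unequal shares, but the aggregate is all that matters for the group sum).
The 7 free-riders keep 35 each, adding 245. Group total = 245 + 161.00 = 406.00.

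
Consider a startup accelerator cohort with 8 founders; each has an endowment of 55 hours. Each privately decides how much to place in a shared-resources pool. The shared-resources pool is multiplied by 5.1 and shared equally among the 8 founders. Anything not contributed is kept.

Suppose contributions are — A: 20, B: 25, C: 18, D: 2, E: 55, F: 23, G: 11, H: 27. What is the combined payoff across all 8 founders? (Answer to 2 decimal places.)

1182.10 hours

Total contributed: 20 + 25 + 18 + 2 + 55 + 23 + 11 + 27 = 181; total kept: 8 × 55 − 181 = 259.
The shared-resources pool pays out 5.1 × 181 = 923.10 in aggregate.
Group total = 259 + 923.10 = 1182.10.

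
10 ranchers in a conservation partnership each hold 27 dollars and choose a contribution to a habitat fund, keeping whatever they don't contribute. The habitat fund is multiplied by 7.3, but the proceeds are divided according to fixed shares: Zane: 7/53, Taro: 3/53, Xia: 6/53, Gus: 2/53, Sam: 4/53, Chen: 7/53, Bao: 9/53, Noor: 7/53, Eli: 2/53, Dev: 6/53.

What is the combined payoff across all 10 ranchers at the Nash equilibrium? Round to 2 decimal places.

Player j's private return per contributed unit is 7.3 × (j's share). Contributing is weakly dominant for j when that share is at least 1/7.3 = 0.1370, and contributing 0 is dominant otherwise.
Only Bao (9/53) clears that bar, contributing 27; the remaining 9 contribute 0. Total contributed: 27.
The habitat fund pays out 7.3 × 27 = 197.10 in total (split across the unequal shares, but the aggregate is all that matters for the group sum).
The 9 free-riders keep 27 each, adding 243. Group total = 243 + 197.10 = 440.10.

440.10 dollars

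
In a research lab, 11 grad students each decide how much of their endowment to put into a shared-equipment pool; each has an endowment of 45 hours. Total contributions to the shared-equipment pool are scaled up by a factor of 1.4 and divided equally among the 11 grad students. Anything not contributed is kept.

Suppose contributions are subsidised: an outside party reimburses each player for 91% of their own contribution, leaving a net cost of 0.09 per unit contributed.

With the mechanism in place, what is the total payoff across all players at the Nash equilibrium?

Under the mechanism each unit contributed yields (1.4/11) / 0.09 = 1.4141 back to its contributor per unit of net cost, which exceeds 1, making full contribution the dominant choice for everyone.
At the Nash equilibrium everyone contributes 45. Group total payoff = 11 × (45 × 0.91 + 1.4 × 45) = 1143.45.

1143.45 hours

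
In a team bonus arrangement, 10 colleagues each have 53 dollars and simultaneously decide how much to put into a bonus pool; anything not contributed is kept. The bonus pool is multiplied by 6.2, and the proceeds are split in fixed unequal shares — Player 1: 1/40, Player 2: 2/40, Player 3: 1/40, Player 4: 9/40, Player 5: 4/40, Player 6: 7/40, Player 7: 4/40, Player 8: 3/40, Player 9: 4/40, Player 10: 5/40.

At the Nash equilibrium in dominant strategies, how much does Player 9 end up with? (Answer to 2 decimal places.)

118.72 dollars

Player j's private return per contributed unit is 6.2 × (j's share). Contributing is weakly dominant for j when that share is at least 1/6.2 = 0.1613, and contributing 0 is dominant otherwise.
Player 4 and Player 6 are above the threshold, contributing 53 each; the remaining 8 contribute 0. Total contributed: 106.
Player 9 keeps 53 and receives 6.2 × 106 × 4/40 = 65.72 from the bonus pool, for a payoff of 118.72.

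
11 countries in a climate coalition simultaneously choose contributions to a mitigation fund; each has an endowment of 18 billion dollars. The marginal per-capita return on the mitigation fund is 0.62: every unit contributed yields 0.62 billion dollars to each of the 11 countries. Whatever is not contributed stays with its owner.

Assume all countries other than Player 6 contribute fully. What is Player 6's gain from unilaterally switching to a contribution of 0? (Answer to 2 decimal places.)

6.84 billion dollars

Switching from a contribution of 18 to 0 lets Player 6 keep an extra 18 billion dollars, but lowers the mitigation fund by 18, which costs Player 6 their own share of that drop: 0.62 × 18 = 11.16.
Net gain = 18 − 11.16 = 6.84. The private return per contributed unit (0.62) is below 1, so free-riding is indeed the best response regardless of what the others do.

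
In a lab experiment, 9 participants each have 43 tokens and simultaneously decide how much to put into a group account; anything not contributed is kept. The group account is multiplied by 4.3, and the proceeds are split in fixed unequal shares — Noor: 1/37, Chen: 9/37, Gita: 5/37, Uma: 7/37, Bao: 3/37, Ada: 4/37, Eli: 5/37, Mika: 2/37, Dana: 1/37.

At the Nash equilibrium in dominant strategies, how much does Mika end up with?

Player j's private return per contributed unit is 4.3 × (j's share). Contributing is weakly dominant for j when that share is at least 1/4.3 = 0.2326, and contributing 0 is dominant otherwise.
The only share above 0.2326 is Chen's 9/37, contributing 43; the remaining 8 contribute 0. Total contributed: 43.
Mika keeps 43 and receives 4.3 × 43 × 2/37 = 9.99 from the group account, for a payoff of 52.99.

52.99 tokens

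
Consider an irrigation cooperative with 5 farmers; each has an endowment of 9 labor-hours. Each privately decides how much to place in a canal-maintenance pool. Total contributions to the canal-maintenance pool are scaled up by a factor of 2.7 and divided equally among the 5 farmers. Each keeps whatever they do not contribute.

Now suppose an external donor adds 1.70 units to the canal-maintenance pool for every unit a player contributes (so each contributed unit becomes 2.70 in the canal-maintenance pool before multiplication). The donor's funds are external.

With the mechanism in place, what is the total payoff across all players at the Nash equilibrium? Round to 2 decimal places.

328.05 labor-hours

With the mechanism, a contributed unit returns 2.7 × 2.70 / 5 = 1.4580 per unit of net cost to the contributor — now above 1 — so contributing fully is weakly dominant for every player.
So the Nash equilibrium is full contribution by all 5; the group earns 2.7 × 2.70 × 45 = 328.05.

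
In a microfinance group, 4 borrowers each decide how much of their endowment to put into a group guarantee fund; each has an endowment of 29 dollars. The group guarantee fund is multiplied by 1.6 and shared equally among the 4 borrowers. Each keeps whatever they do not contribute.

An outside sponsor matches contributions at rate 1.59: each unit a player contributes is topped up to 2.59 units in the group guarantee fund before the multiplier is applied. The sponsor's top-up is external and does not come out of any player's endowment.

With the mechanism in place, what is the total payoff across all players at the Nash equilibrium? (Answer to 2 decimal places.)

480.70 dollars

The effective private return per unit is now 1.6 × 2.59 / 4 = 1.0360 > 1, so every player's dominant strategy flips to full contribution.
At the Nash equilibrium everyone contributes 29. Group total payoff = 1.6 × 2.59 × 116 = 480.70.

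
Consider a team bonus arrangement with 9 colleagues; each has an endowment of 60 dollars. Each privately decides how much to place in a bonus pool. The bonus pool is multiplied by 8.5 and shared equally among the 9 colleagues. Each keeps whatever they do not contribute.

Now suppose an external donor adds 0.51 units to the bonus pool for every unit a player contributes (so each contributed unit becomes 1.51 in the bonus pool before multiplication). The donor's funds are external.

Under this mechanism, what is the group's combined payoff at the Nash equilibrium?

6930.90 dollars

Under the mechanism each unit contributed yields 8.5 × 1.51 / 9 = 1.4261 back to its contributor per unit of net cost, which exceeds 1, making full contribution the dominant choice for everyone.
At the Nash equilibrium everyone contributes 60. Group total payoff = 8.5 × 1.51 × 540 = 6930.90.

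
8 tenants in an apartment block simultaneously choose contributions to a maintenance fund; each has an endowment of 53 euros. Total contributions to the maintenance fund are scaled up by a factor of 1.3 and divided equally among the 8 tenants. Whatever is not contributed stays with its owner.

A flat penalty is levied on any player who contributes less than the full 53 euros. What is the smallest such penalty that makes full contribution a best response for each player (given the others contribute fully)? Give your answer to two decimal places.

Given the others contribute fully, the best deviation is to contribute 0 (any partial contribution still incurs the fine and gives up units whose private return 0.1625 is below 1).
Deviating from 53 to 0 saves 53 euros but forfeits the deviator's share of the drop in the maintenance fund: 1.3/8 × 53 = 8.61.
So the deviation gain is 53 − 8.61 = 44.39, and the fine must be at least 44.39 euros to wipe it out.

44.39 euros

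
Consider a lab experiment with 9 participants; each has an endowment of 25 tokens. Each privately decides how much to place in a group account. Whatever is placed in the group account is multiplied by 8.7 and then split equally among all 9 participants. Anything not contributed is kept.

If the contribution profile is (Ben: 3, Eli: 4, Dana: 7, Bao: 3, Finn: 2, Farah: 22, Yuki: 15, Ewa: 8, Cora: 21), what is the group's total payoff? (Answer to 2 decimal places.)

Total contributed: 3 + 4 + 7 + 3 + 2 + 22 + 15 + 8 + 21 = 85; total kept: 9 × 25 − 85 = 140.
The group account pays out 8.7 × 85 = 739.50 in aggregate.
Group total = 140 + 739.50 = 879.50.

879.50 tokens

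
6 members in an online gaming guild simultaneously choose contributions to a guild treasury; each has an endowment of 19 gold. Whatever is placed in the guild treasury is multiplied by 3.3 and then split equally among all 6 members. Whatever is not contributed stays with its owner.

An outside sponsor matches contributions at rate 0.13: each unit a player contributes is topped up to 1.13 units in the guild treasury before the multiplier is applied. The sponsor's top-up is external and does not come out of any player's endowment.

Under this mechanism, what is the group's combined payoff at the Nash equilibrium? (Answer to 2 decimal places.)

114.00 gold

With the mechanism, a contributed unit returns 3.3 × 1.13 / 6 = 0.6215 per unit of net cost — still below 1 — so contributing 0 remains dominant for every player.
Everyone keeps their endowment and the group total is 6 × 19 = 114.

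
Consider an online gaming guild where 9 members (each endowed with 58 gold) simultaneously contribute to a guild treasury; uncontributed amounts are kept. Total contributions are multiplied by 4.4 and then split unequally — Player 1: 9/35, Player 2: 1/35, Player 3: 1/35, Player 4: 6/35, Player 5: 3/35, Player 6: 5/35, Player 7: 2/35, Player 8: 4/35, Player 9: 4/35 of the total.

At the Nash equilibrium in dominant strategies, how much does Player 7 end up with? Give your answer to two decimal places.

A player with share s gets back 4.4·s per unit contributed, so full contribution is dominant for anyone with s > 1/4.4 = 0.2273 and zero contribution is dominant for anyone below.
Only Player 1 (9/35) clears that bar, contributing 58; the remaining 8 contribute 0. Total contributed: 58.
Player 7 keeps 58 and receives 4.4 × 58 × 2/35 = 14.58 from the guild treasury, for a payoff of 72.58.

72.58 gold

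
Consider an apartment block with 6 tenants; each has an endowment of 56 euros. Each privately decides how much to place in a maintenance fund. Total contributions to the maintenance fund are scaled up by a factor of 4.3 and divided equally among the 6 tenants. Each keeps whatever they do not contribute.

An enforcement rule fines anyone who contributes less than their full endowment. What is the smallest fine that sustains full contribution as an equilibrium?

15.87 euros

Given the others contribute fully, the best deviation is to contribute 0 (any partial contribution still incurs the fine and gives up units whose private return 0.7167 is below 1).
Deviating from 56 to 0 saves 56 euros but forfeits the deviator's share of the drop in the maintenance fund: 4.3/6 × 56 = 40.13.
So the deviation gain is 56 − 40.13 = 15.87, and the fine must be at least 15.87 euros to wipe it out.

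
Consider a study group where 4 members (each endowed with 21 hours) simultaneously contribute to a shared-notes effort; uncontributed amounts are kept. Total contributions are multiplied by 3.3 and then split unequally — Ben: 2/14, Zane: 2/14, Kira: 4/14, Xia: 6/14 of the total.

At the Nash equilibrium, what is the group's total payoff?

Player j's private return per contributed unit is 3.3 × (j's share). Contributing is weakly dominant for j when that share is at least 1/3.3 = 0.3030, and contributing 0 is dominant otherwise.
Only Xia (6/14) clears that bar, contributing 21; the remaining 3 contribute 0. Total contributed: 21.
The shared-notes effort pays out 3.3 × 21 = 69.30 in total (split across the unequal shares, but the aggregate is all that matters for the group sum).
The 3 free-riders keep 21 each, adding 63. Group total = 63 + 69.30 = 132.30.

132.30 hours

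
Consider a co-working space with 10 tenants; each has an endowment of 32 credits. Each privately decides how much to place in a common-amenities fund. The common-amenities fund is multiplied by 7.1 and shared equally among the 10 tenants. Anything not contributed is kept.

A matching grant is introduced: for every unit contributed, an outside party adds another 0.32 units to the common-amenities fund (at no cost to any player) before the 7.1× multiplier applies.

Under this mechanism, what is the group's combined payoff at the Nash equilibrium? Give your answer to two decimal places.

The effective private return is 7.1 × 1.32 / 10 = 0.9372, which is still under 1, so the mechanism doesn't change anyone's dominant strategy: zero contribution.
At the Nash equilibrium no one contributes; group total payoff = 10 × 32 = 320.

320.00 credits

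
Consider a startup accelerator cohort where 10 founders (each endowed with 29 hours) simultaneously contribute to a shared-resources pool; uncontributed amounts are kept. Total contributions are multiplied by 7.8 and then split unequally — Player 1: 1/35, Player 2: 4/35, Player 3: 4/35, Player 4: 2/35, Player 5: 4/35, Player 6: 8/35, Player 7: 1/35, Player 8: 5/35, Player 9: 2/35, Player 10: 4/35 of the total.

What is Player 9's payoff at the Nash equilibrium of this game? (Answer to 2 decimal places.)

For player j, contributing a unit is worthwhile iff 7.8 × (j's share) ≥ 1, i.e. iff j's share is at least 0.1282.
Player 6 and Player 8 clear that bar, contributing 29 each; the remaining 8 contribute 0. Total contributed: 58.
Player 9 keeps 29 and receives 7.8 × 58 × 2/35 = 25.85 from the shared-resources pool, for a payoff of 54.85.

54.85 hours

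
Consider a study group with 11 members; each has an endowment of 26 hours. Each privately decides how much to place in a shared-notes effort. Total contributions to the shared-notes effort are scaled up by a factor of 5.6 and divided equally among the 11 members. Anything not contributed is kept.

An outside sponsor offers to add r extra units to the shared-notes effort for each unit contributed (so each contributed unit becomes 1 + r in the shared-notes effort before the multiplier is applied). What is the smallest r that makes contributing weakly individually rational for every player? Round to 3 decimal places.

With matching at rate r, one contributed unit becomes (1 + r) in the shared-notes effort and returns 5.6 × (1 + r) / 11 to the contributor.
Setting this equal to 1: 1 + r = 11/5.6 = 1.9643.
So the minimum matching rate is r = 1.9643 − 1 = 0.964.

0.964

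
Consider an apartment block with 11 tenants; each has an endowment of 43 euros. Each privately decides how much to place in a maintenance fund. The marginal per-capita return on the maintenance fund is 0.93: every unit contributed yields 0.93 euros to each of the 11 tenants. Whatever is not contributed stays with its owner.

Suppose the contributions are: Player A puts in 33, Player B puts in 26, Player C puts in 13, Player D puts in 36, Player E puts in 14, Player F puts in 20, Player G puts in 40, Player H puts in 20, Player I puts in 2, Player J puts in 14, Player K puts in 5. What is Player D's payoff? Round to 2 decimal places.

Total contributed: 33 + 26 + 13 + 36 + 14 + 20 + 40 + 20 + 2 + 14 + 5 = 223.
Each receives 0.93 × 223 = 207.39 from the maintenance fund.
Player D keeps 43 − 36 = 7, so Player D's payoff is 7 + 207.39 = 214.39.

214.39 euros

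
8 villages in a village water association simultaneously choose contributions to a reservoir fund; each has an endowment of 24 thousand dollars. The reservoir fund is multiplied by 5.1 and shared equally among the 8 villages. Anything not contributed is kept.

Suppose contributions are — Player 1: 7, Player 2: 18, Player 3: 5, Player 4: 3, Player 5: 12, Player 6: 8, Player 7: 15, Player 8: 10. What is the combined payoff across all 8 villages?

Total contributed: 7 + 18 + 5 + 3 + 12 + 8 + 15 + 10 = 78; total kept: 8 × 24 − 78 = 114.
The reservoir fund pays out 5.1 × 78 = 397.80 in aggregate.
Group total = 114 + 397.80 = 511.80.

511.80 thousand dollars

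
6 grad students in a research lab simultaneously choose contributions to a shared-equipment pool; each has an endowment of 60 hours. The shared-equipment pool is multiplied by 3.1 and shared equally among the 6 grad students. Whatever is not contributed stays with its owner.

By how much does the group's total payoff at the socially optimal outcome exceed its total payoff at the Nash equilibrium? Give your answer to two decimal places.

756.00 hours

Each contributed unit returns 3.1/6 = 0.5167 to its contributor — below 1 — so contributing 0 is dominant for every player. At the Nash equilibrium everyone keeps their 60, and the group total is 6 × 60 = 360.
Each contributed unit returns 3.100 to the group as a whole (0.5167 to each of 6 players), which exceeds 1, so the social optimum is full contribution: group total = 3.100 × 360 = 1116.00.
Efficiency loss = 1116.00 − 360 = 756.00.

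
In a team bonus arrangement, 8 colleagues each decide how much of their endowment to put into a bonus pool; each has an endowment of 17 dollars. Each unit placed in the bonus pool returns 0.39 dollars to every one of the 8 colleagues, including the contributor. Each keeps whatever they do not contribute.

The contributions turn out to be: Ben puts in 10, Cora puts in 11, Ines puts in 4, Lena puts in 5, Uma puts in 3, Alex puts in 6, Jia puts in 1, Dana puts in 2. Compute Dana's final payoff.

Total contributed: 10 + 11 + 4 + 5 + 3 + 6 + 1 + 2 = 42.
Each receives 0.39 × 42 = 16.38 from the bonus pool.
Dana keeps 17 − 2 = 15, so Dana's payoff is 15 + 16.38 = 31.38.

31.38 dollars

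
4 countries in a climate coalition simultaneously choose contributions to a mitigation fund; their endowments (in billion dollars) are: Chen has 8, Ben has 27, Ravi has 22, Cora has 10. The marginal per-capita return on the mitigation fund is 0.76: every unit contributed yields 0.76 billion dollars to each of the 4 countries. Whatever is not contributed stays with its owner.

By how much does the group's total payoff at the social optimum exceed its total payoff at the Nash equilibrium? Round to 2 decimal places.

136.68 billion dollars

The private return per contributed unit is 0.76 < 1 for everyone, so the Nash equilibrium is zero contribution and the group total is Σ E_j = 8 + 27 + 22 + 10 = 67.
Each contributed unit returns 3.040 to the group, so the social optimum is full contribution by everyone: group total = 3.040 × 67 = 203.68.
Efficiency loss = (3.040 − 1) × 67 = 136.68.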